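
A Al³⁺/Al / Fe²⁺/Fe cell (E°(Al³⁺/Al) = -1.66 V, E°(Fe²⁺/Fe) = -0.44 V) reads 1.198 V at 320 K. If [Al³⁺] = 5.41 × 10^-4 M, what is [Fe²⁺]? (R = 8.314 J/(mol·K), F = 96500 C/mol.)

From the Nernst equation, ln Q = nF(E° − E)/RT = 6×96500×(1.22 − 1.198)/(8.314×320) = 4.788, so Q = 120.
With Q = [Al³⁺]^2/[Fe²⁺]^3 and the known concentrations, [Fe²⁺]^3 in the denominator gives [Fe²⁺] = 0.0013 M.

0.0013 M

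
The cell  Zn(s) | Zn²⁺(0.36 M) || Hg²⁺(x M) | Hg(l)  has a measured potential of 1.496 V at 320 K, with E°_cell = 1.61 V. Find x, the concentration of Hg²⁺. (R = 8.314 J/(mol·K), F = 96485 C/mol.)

9.2 × 10^-5 M

From the Nernst equation, ln Q = nF(E° − E)/RT = 2×96485×(1.61 − 1.496)/(8.314×320) = 8.269, so Q = 3900.
With Q = [Zn²⁺]/[Hg²⁺] and the known concentrations, [Hg²⁺] in the denominator gives [Hg²⁺] = 9.2 × 10^-5 M.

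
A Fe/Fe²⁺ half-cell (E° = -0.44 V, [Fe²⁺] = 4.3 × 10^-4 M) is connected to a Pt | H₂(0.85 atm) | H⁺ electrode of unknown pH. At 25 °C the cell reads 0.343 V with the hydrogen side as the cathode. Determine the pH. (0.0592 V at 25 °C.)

pH = 3.36

E°_cell = 0.44 V and n = 2.
log Q = n(E° − E)/0.0592 = 2×(0.44 − 0.343)/0.0592 = 3.277.
With Q = [Fe²⁺]·P(H₂) / [H⁺]^2, solving for [H⁺] gives log[H⁺] = -3.357, so pH = 3.36.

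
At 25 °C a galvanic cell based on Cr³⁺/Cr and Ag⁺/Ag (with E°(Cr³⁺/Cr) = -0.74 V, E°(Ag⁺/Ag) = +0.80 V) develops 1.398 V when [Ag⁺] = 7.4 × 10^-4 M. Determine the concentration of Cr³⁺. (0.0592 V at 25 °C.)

0.0064 M

From the Nernst equation, log Q = n(E° − E)/0.0592 = 3(1.54 − 1.398)/0.0592 = 7.196, so Q = 1.57 × 10^7.
With Q = [Cr³⁺]/[Ag⁺]^3 and the known concentrations, [Cr³⁺] in the numerator gives [Cr³⁺] = 0.0064 M.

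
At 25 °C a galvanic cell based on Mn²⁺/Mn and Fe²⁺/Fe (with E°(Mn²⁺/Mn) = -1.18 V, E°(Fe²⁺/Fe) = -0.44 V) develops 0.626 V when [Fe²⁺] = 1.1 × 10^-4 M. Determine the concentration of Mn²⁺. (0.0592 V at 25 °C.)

From the Nernst equation, log Q = n(E° − E)/0.0592 = 2(0.74 − 0.626)/0.0592 = 3.851, so Q = 7100.
With Q = [Mn²⁺]/[Fe²⁺] and the known concentrations, [Mn²⁺] in the numerator gives [Mn²⁺] = 0.78 M.

0.78 M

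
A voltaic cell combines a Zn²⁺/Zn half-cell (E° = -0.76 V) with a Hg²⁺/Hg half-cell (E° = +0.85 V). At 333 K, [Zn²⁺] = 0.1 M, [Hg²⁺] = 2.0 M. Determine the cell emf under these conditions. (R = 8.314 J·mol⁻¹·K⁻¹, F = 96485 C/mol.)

The Hg²⁺/Hg couple has the higher reduction potential and acts as the cathode, so E°_cell = +0.85 − (-0.76) = 1.61 V.
Balancing electrons gives n = 2; the reaction quotient is Q = [Zn²⁺]/[Hg²⁺] = 0.0500.
E = E° − (RT/nF) ln Q = 1.61 − (8.314×333)/(2×96485) × (-2.996) = 1.610 + 0.043 = 1.653 V.

1.65 V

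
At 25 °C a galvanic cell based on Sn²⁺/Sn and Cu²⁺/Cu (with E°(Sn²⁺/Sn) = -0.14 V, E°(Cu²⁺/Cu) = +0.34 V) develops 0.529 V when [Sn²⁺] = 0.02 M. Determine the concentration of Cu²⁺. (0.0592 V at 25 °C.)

From the Nernst equation, log Q = n(E° − E)/0.0592 = 2(0.48 − 0.529)/0.0592 = -1.655, so Q = 0.0221.
With Q = [Sn²⁺]/[Cu²⁺] and the known concentrations, [Cu²⁺] in the denominator gives [Cu²⁺] = 0.9 M.

0.9 M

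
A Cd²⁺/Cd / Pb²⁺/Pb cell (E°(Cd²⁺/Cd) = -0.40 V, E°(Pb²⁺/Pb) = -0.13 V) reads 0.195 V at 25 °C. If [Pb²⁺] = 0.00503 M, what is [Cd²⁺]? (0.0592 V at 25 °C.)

1.7 M

From the Nernst equation, log Q = n(E° − E)/0.0592 = 2(0.27 − 0.195)/0.0592 = 2.534, so Q = 342.
With Q = [Cd²⁺]/[Pb²⁺] and the known concentrations, [Cd²⁺] in the numerator gives [Cd²⁺] = 1.7 M.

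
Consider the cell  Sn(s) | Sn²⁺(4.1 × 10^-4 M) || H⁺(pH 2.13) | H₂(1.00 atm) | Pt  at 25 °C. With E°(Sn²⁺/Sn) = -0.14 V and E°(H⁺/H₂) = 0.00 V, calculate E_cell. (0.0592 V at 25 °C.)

0.11 V

The hydrogen couple is the cathode, so E°_cell = 0.14 V; n = 2.
[H⁺] = 10^(−2.13) = 0.0074 M, and Q = [Sn²⁺]·P(H₂) / [H⁺]^2 = 7.46.
E = E° − (0.0592/2) log Q = 0.14 − (0.0592/2)(0.873) = 0.114 V.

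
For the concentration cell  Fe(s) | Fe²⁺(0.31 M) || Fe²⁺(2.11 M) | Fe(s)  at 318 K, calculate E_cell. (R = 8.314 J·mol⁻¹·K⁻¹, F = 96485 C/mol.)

0.026 V

Both half-cells are Fe²⁺/Fe, so E°_cell = 0. The concentrated side is the cathode; the cell reaction moves Fe²⁺ from high to low concentration with n = 2.
Q = [Fe²⁺]_dilute/[Fe²⁺]_conc = 0.31/2.11 = 0.147.
E = 0 − (RT/nF) ln Q = −((8.314×318)/(2×96485))(-1.918) = 0.0263 V.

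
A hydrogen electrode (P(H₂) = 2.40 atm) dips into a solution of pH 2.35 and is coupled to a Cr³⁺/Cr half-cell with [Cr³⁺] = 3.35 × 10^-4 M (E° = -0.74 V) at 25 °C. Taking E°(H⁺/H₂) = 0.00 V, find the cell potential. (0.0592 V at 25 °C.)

0.66 V

The hydrogen couple is the cathode, so E°_cell = 0.74 V; n = 6.
[H⁺] = 10^(−2.35) = 0.0045 M, and Q = [Cr³⁺]^2·P(H₂)^3 / [H⁺]^6 = 1.95 × 10^8.
E = E° − (0.0592/6) log Q = 0.74 − (0.0592/6)(8.291) = 0.658 V.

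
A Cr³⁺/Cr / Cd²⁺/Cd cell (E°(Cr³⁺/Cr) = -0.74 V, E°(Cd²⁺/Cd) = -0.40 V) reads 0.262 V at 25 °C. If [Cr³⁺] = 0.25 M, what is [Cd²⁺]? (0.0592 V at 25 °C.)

9.2 × 10^-4 M

From the Nernst equation, log Q = n(E° − E)/0.0592 = 6(0.34 − 0.262)/0.0592 = 7.905, so Q = 8.04 × 10^7.
With Q = [Cr³⁺]^2/[Cd²⁺]^3 and the known concentrations, [Cd²⁺]^3 in the denominator gives [Cd²⁺] = 9.2 × 10^-4 M.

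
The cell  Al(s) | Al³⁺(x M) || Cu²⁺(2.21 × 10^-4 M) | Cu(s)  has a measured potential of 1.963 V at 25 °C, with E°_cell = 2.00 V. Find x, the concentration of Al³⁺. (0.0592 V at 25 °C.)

2.5 × 10^-4 M

From the Nernst equation, log Q = n(E° − E)/0.0592 = 6(2.00 − 1.963)/0.0592 = 3.750, so Q = 5620.
With Q = [Al³⁺]^2/[Cu²⁺]^3 and the known concentrations, [Al³⁺]^2 in the numerator gives [Al³⁺] = 2.5 × 10^-4 M.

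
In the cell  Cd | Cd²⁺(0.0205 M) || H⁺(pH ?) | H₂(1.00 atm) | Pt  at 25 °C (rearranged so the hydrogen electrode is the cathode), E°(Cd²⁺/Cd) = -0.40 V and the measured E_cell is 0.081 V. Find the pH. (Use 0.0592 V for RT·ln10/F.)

E°_cell = 0.40 V and n = 2.
log Q = n(E° − E)/0.0592 = 2×(0.40 − 0.081)/0.0592 = 10.777.
With Q = [Cd²⁺]·P(H₂) / [H⁺]^2, solving for [H⁺] gives log[H⁺] = -6.233, so pH = 6.23.

pH = 6.23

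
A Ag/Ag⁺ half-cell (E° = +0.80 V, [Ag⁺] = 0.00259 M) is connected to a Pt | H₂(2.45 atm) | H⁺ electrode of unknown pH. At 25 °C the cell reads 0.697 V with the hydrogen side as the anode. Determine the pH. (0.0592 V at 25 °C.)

E°_cell = 0.80 V and n = 2.
log Q = n(E° − E)/0.0592 = 2×(0.80 − 0.697)/0.0592 = 3.480.
With Q = [H⁺]^2 / ([Ag⁺]^2·P(H₂)), solving for [H⁺] gives log[H⁺] = -0.652, so pH = 0.65.

pH = 0.65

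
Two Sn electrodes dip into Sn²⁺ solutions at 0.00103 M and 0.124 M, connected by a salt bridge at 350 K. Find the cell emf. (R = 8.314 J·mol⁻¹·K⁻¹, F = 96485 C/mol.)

Both half-cells are Sn²⁺/Sn, so E°_cell = 0. The concentrated side is the cathode; the cell reaction moves Sn²⁺ from high to low concentration with n = 2.
Q = [Sn²⁺]_dilute/[Sn²⁺]_conc = 0.00103/0.124 = 0.00831.
E = 0 − (RT/nF) ln Q = −((8.314×350)/(2×96485))(-4.791) = 0.0722 V.

0.072 V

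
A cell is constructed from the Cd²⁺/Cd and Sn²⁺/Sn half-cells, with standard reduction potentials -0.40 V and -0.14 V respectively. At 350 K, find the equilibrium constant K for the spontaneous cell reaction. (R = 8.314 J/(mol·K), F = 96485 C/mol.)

E°_cell = -0.14 − (-0.40) = 0.26 V, with n = 2 electrons transferred.
At equilibrium E = 0, so the Nernst equation gives ln K = nFE°/RT = (2)(96485)(0.26)/((8.314)(350)) = 17.24.
K = e^17.24 = 3.1 × 10^7.

3.1 × 10^7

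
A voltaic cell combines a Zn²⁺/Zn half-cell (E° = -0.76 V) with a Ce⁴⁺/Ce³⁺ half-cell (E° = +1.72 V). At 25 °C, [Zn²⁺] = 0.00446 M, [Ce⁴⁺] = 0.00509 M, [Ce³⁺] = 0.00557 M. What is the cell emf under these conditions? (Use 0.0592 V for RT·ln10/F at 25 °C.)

2.55 V

The Ce⁴⁺/Ce³⁺ couple has the higher reduction potential and acts as the cathode, so E°_cell = +1.72 − (-0.76) = 2.48 V.
Balancing electrons gives n = 2; the reaction quotient is Q = [Zn²⁺]·[Ce³⁺]^2/[Ce⁴⁺]^2 = 0.00534.
At 25 °C, E = E° − (0.0592/n) log Q = 2.48 − (0.0592/2)(-2.272) = 2.480 + 0.067 = 2.547 V.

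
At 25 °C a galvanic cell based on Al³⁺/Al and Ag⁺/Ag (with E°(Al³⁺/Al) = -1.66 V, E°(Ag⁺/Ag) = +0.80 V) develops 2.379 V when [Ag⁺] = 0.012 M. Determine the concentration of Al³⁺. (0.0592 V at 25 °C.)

From the Nernst equation, log Q = n(E° − E)/0.0592 = 3(2.46 − 2.379)/0.0592 = 4.105, so Q = 1.27 × 10^4.
With Q = [Al³⁺]/[Ag⁺]^3 and the known concentrations, [Al³⁺] in the numerator gives [Al³⁺] = 0.022 M.

0.022 M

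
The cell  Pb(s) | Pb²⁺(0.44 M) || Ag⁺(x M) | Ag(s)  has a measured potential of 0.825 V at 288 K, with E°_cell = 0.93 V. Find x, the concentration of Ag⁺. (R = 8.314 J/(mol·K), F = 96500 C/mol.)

From the Nernst equation, ln Q = nF(E° − E)/RT = 2×96500×(0.93 − 0.825)/(8.314×288) = 8.463, so Q = 4740.
With Q = [Pb²⁺]/[Ag⁺]^2 and the known concentrations, [Ag⁺]^2 in the denominator gives [Ag⁺] = 0.0096 M.

0.0096 M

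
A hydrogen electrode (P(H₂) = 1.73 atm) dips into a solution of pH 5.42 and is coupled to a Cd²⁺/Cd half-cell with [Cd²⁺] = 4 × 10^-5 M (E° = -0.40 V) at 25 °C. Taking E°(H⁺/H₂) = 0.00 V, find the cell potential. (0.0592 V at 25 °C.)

The hydrogen couple is the cathode, so E°_cell = 0.40 V; n = 2.
[H⁺] = 10^(−5.42) = 3.8 × 10^-6 M, and Q = [Cd²⁺]·P(H₂) / [H⁺]^2 = 4.79 × 10^6.
E = E° − (0.0592/2) log Q = 0.40 − (0.0592/2)(6.680) = 0.202 V.

0.20 V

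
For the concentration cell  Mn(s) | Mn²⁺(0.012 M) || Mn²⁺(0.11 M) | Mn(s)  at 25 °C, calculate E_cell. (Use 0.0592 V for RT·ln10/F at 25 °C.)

Both half-cells are Mn²⁺/Mn, so E°_cell = 0. The concentrated side is the cathode; the cell reaction moves Mn²⁺ from high to low concentration with n = 2.
Q = [Mn²⁺]_dilute/[Mn²⁺]_conc = 0.012/0.11 = 0.109.
E = 0 − (0.0592/2) log Q = −(0.0592/2)(-0.962) = 0.0285 V.

0.028 V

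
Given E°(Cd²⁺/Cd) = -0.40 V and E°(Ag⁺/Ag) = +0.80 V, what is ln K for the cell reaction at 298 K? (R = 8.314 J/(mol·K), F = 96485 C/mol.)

E°_cell = +0.80 − (-0.40) = 1.20 V, with n = 2 electrons transferred.
At equilibrium E = 0, so the Nernst equation gives ln K = nFE°/RT = (2)(96485)(1.20)/((8.314)(298)) = 93.46.

ln K = 93.5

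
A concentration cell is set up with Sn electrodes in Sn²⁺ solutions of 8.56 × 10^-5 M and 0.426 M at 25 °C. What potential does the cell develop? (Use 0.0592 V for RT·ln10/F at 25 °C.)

Both half-cells are Sn²⁺/Sn, so E°_cell = 0. The concentrated side is the cathode; the cell reaction moves Sn²⁺ from high to low concentration with n = 2.
Q = [Sn²⁺]_dilute/[Sn²⁺]_conc = 8.56 × 10^-5/0.426 = 2.01 × 10^-4.
E = 0 − (0.0592/2) log Q = −(0.0592/2)(-3.697) = 0.1094 V.

0.11 V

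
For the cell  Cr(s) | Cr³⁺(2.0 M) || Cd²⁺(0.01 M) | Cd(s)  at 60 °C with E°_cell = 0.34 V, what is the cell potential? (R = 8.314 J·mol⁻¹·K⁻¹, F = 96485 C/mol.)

0.267 V

Balancing electrons gives n = 6; the reaction quotient is Q = [Cr³⁺]^2/[Cd²⁺]^3 = 4 × 10^6.
E = E° − (RT/nF) ln Q = 0.34 − (8.314×333)/(6×96485) × (15.202) = 0.340 − 0.073 = 0.267 V.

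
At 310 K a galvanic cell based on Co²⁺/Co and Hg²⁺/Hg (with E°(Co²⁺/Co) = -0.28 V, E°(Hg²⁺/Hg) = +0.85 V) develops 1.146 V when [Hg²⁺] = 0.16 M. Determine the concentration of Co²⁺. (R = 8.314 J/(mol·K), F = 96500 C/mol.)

0.048 M

From the Nernst equation, ln Q = nF(E° − E)/RT = 2×96500×(1.13 − 1.146)/(8.314×310) = -1.198, so Q = 0.302.
With Q = [Co²⁺]/[Hg²⁺] and the known concentrations, [Co²⁺] in the numerator gives [Co²⁺] = 0.048 M.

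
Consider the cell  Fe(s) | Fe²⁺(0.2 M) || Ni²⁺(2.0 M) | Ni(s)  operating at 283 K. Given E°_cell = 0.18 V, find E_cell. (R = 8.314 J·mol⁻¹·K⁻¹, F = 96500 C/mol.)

0.208 V

Balancing electrons gives n = 2; the reaction quotient is Q = [Fe²⁺]/[Ni²⁺] = 0.100.
E = E° − (RT/nF) ln Q = 0.18 − (8.314×283)/(2×96500) × (-2.303) = 0.180 + 0.028 = 0.208 V.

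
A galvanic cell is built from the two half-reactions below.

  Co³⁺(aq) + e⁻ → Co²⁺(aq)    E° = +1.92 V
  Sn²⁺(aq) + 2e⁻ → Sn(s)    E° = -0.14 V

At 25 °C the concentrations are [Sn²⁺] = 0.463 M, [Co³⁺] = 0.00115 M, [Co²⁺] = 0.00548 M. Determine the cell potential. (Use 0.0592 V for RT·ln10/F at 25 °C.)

2.03 V

The Co³⁺/Co²⁺ couple has the higher reduction potential and acts as the cathode, so E°_cell = +1.92 − (-0.14) = 2.06 V.
Balancing electrons gives n = 2; the reaction quotient is Q = [Sn²⁺]·[Co²⁺]^2/[Co³⁺]^2 = 10.5.
At 25 °C, E = E° − (0.0592/n) log Q = 2.06 − (0.0592/2)(1.022) = 2.060 − 0.030 = 2.030 V.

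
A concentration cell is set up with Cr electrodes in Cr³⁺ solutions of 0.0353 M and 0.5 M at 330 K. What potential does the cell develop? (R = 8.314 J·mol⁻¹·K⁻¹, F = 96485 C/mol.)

Both half-cells are Cr³⁺/Cr, so E°_cell = 0. The concentrated side is the cathode; the cell reaction moves Cr³⁺ from high to low concentration with n = 3.
Q = [Cr³⁺]_dilute/[Cr³⁺]_conc = 0.0353/0.5 = 0.0706.
E = 0 − (RT/nF) ln Q = −((8.314×330)/(3×96485))(-2.651) = 0.0251 V.

0.025 V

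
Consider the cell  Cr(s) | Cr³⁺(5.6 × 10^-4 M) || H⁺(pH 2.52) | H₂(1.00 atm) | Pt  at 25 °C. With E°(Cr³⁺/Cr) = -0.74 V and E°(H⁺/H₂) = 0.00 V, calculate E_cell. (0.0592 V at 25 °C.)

The hydrogen couple is the cathode, so E°_cell = 0.74 V; n = 6.
[H⁺] = 10^(−2.52) = 0.0030 M, and Q = [Cr³⁺]^2·P(H₂)^3 / [H⁺]^6 = 4.13 × 10^8.
E = E° − (0.0592/6) log Q = 0.74 − (0.0592/6)(8.616) = 0.655 V.

0.65 V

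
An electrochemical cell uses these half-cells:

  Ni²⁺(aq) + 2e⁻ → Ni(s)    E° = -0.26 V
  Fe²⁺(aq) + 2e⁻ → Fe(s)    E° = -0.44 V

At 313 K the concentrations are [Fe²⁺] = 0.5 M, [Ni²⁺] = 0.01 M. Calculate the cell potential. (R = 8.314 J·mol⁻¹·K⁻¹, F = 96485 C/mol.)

The Ni²⁺/Ni couple has the higher reduction potential and acts as the cathode, so E°_cell = -0.26 − (-0.44) = 0.18 V.
Balancing electrons gives n = 2; the reaction quotient is Q = [Fe²⁺]/[Ni²⁺] = 50.0.
E = E° − (RT/nF) ln Q = 0.18 − (8.314×313)/(2×96485) × (3.912) = 0.180 − 0.053 = 0.127 V.

0.127 V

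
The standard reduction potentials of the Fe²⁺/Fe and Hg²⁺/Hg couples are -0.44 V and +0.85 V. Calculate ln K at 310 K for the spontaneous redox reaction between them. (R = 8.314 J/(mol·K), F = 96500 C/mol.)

ln K = 96.6

E°_cell = +0.85 − (-0.44) = 1.29 V, with n = 2 electrons transferred.
At equilibrium E = 0, so the Nernst equation gives ln K = nFE°/RT = (2)(96500)(1.29)/((8.314)(310)) = 96.60.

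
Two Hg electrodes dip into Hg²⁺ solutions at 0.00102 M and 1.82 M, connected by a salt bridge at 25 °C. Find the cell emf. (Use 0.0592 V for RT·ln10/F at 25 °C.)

Both half-cells are Hg²⁺/Hg, so E°_cell = 0. The concentrated side is the cathode; the cell reaction moves Hg²⁺ from high to low concentration with n = 2.
Q = [Hg²⁺]_dilute/[Hg²⁺]_conc = 0.00102/1.82 = 5.6 × 10^-4.
E = 0 − (0.0592/2) log Q = −(0.0592/2)(-3.251) = 0.0962 V.

0.096 V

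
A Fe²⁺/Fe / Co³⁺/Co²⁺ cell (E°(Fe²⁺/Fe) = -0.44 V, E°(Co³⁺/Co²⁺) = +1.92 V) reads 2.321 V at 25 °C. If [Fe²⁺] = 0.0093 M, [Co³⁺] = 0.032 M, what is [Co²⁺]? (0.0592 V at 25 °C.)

From the Nernst equation, log Q = n(E° − E)/0.0592 = 2(2.36 − 2.321)/0.0592 = 1.318, so Q = 20.8.
With Q = [Fe²⁺]·[Co²⁺]^2/[Co³⁺]^2 and the known concentrations, [Co²⁺]^2 in the numerator gives [Co²⁺] = 1.5 M.

1.5 M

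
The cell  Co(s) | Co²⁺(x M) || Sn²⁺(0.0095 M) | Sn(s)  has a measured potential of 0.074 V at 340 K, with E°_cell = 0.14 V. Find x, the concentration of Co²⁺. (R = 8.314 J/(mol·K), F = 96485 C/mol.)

0.86 M

From the Nernst equation, ln Q = nF(E° − E)/RT = 2×96485×(0.14 − 0.074)/(8.314×340) = 4.506, so Q = 90.5.
With Q = [Co²⁺]/[Sn²⁺] and the known concentrations, [Co²⁺] in the numerator gives [Co²⁺] = 0.86 M.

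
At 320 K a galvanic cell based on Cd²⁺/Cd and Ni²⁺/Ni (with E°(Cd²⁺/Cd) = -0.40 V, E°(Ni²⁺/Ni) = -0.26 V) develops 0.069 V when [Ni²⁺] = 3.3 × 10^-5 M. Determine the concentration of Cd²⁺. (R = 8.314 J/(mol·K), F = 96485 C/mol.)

From the Nernst equation, ln Q = nF(E° − E)/RT = 2×96485×(0.14 − 0.069)/(8.314×320) = 5.150, so Q = 172.
With Q = [Cd²⁺]/[Ni²⁺] and the known concentrations, [Cd²⁺] in the numerator gives [Cd²⁺] = 0.0057 M.

0.0057 M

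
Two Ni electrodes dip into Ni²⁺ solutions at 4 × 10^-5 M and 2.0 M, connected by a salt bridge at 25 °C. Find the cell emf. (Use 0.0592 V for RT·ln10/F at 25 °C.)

Both half-cells are Ni²⁺/Ni, so E°_cell = 0. The concentrated side is the cathode; the cell reaction moves Ni²⁺ from high to low concentration with n = 2.
Q = [Ni²⁺]_dilute/[Ni²⁺]_conc = 4 × 10^-5/2.0 = 2 × 10^-5.
E = 0 − (0.0592/2) log Q = −(0.0592/2)(-4.699) = 0.1391 V.

0.14 V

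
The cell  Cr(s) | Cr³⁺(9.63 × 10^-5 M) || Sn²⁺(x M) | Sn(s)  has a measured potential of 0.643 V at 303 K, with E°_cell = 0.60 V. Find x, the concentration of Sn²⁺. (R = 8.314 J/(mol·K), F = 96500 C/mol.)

From the Nernst equation, ln Q = nF(E° − E)/RT = 6×96500×(0.60 − 0.643)/(8.314×303) = -9.883, so Q = 5.1 × 10^-5.
With Q = [Cr³⁺]^2/[Sn²⁺]^3 and the known concentrations, [Sn²⁺]^3 in the denominator gives [Sn²⁺] = 0.057 M.

0.057 M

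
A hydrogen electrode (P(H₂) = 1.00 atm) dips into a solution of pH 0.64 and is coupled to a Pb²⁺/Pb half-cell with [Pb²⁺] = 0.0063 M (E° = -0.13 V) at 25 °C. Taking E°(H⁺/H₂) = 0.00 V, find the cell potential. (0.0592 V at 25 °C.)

0.16 V

The hydrogen couple is the cathode, so E°_cell = 0.13 V; n = 2.
[H⁺] = 10^(−0.64) = 0.23 M, and Q = [Pb²⁺]·P(H₂) / [H⁺]^2 = 0.120.
E = E° − (0.0592/2) log Q = 0.13 − (0.0592/2)(-0.921) = 0.157 V.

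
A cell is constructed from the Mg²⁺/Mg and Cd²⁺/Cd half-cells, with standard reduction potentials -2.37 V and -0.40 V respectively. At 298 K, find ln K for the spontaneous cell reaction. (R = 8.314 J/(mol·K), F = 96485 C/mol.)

E°_cell = -0.40 − (-2.37) = 1.97 V, with n = 2 electrons transferred.
At equilibrium E = 0, so the Nernst equation gives ln K = nFE°/RT = (2)(96485)(1.97)/((8.314)(298)) = 153.44.

ln K = 153.4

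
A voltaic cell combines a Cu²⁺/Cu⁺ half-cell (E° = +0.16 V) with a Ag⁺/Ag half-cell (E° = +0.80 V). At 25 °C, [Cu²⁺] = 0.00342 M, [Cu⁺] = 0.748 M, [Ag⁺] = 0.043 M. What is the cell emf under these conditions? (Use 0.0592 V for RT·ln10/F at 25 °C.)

The Ag⁺/Ag couple has the higher reduction potential and acts as the cathode, so E°_cell = +0.80 − (+0.16) = 0.64 V.
Balancing electrons gives n = 1; the reaction quotient is Q = [Cu²⁺]/([Cu⁺]·[Ag⁺]) = 0.106.
At 25 °C, E = E° − (0.0592/n) log Q = 0.64 − (0.0592/1)(-0.973) = 0.640 + 0.058 = 0.698 V.

0.698 V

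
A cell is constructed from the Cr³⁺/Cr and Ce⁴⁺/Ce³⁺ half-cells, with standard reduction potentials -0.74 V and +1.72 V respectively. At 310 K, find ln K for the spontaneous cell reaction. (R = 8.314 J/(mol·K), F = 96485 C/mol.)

ln K = 276.3

E°_cell = +1.72 − (-0.74) = 2.46 V, with n = 3 electrons transferred.
At equilibrium E = 0, so the Nernst equation gives ln K = nFE°/RT = (3)(96485)(2.46)/((8.314)(310)) = 276.28.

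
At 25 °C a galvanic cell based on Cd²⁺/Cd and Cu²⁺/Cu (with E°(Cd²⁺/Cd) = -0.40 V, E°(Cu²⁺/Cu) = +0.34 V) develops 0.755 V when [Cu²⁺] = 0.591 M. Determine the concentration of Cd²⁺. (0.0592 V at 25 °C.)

0.18 M

From the Nernst equation, log Q = n(E° − E)/0.0592 = 2(0.74 − 0.755)/0.0592 = -0.507, so Q = 0.311.
With Q = [Cd²⁺]/[Cu²⁺] and the known concentrations, [Cd²⁺] in the numerator gives [Cd²⁺] = 0.18 M.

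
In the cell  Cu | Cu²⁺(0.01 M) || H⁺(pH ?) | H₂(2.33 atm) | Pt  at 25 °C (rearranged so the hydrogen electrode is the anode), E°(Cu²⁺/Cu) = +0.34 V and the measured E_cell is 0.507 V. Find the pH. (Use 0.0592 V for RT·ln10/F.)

pH = 3.64

E°_cell = 0.34 V and n = 2.
log Q = n(E° − E)/0.0592 = 2×(0.34 − 0.507)/0.0592 = -5.642.
With Q = [H⁺]^2 / ([Cu²⁺]·P(H₂)), solving for [H⁺] gives log[H⁺] = -3.637, so pH = 3.64.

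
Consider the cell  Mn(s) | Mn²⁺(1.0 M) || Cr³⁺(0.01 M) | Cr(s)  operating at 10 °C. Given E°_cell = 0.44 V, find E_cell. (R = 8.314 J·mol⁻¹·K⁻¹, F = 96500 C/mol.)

0.403 V

Balancing electrons gives n = 6; the reaction quotient is Q = [Mn²⁺]^3/[Cr³⁺]^2 = 1 × 10^4.
E = E° − (RT/nF) ln Q = 0.44 − (8.314×283)/(6×96500) × (9.210) = 0.440 − 0.037 = 0.403 V.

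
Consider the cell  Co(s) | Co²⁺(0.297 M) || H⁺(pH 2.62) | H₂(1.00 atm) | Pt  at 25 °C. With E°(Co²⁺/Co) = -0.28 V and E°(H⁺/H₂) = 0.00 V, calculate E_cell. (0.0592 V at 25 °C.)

The hydrogen couple is the cathode, so E°_cell = 0.28 V; n = 2.
[H⁺] = 10^(−2.62) = 0.0024 M, and Q = [Co²⁺]·P(H₂) / [H⁺]^2 = 5.16 × 10^4.
E = E° − (0.0592/2) log Q = 0.28 − (0.0592/2)(4.713) = 0.140 V.

0.14 V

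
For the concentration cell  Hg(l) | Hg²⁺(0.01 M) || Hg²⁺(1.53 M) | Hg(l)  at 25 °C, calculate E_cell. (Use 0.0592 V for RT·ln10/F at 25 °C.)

0.065 V

Both half-cells are Hg²⁺/Hg, so E°_cell = 0. The concentrated side is the cathode; the cell reaction moves Hg²⁺ from high to low concentration with n = 2.
Q = [Hg²⁺]_dilute/[Hg²⁺]_conc = 0.01/1.53 = 0.00654.
E = 0 − (0.0592/2) log Q = −(0.0592/2)(-2.185) = 0.0647 V.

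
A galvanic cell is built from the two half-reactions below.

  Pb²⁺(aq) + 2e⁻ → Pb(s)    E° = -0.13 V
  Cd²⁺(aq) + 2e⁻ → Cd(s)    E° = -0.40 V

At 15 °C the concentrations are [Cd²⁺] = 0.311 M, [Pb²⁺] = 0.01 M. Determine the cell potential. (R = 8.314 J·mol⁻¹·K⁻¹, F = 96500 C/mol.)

The Pb²⁺/Pb couple has the higher reduction potential and acts as the cathode, so E°_cell = -0.13 − (-0.40) = 0.27 V.
Balancing electrons gives n = 2; the reaction quotient is Q = [Cd²⁺]/[Pb²⁺] = 31.1.
E = E° − (RT/nF) ln Q = 0.27 − (8.314×288)/(2×96500) × (3.437) = 0.270 − 0.043 = 0.227 V.

0.227 V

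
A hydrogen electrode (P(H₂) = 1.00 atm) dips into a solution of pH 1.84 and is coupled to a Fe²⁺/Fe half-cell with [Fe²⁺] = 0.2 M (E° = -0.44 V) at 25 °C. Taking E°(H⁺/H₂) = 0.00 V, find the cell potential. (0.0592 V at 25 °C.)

The hydrogen couple is the cathode, so E°_cell = 0.44 V; n = 2.
[H⁺] = 10^(−1.84) = 0.014 M, and Q = [Fe²⁺]·P(H₂) / [H⁺]^2 = 957.
E = E° − (0.0592/2) log Q = 0.44 − (0.0592/2)(2.981) = 0.352 V.

0.35 V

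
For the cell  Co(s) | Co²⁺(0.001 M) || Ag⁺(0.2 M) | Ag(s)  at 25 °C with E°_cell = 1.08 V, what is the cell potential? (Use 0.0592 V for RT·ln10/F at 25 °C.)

1.13 V

Balancing electrons gives n = 2; the reaction quotient is Q = [Co²⁺]/[Ag⁺]^2 = 0.0250.
At 25 °C, E = E° − (0.0592/n) log Q = 1.08 − (0.0592/2)(-1.602) = 1.080 + 0.047 = 1.127 V.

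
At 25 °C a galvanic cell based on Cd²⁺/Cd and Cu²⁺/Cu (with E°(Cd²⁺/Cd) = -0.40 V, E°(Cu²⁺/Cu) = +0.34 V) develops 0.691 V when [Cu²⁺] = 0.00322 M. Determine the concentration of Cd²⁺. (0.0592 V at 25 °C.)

0.15 M

From the Nernst equation, log Q = n(E° − E)/0.0592 = 2(0.74 − 0.691)/0.0592 = 1.655, so Q = 45.2.
With Q = [Cd²⁺]/[Cu²⁺] and the known concentrations, [Cd²⁺] in the numerator gives [Cd²⁺] = 0.15 M.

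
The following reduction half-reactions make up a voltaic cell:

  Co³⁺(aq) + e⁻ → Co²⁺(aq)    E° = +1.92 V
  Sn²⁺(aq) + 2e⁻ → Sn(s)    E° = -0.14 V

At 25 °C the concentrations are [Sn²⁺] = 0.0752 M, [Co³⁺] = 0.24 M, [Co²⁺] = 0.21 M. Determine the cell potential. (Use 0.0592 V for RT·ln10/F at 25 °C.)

2.10 V

The Co³⁺/Co²⁺ couple has the higher reduction potential and acts as the cathode, so E°_cell = +1.92 − (-0.14) = 2.06 V.
Balancing electrons gives n = 2; the reaction quotient is Q = [Sn²⁺]·[Co²⁺]^2/[Co³⁺]^2 = 0.0576.
At 25 °C, E = E° − (0.0592/n) log Q = 2.06 − (0.0592/2)(-1.240) = 2.060 + 0.037 = 2.097 V.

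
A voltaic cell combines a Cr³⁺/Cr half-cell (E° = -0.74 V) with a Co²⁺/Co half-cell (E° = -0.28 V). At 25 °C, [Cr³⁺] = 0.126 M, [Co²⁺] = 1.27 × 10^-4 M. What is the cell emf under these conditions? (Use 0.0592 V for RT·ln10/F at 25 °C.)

The Co²⁺/Co couple has the higher reduction potential and acts as the cathode, so E°_cell = -0.28 − (-0.74) = 0.46 V.
Balancing electrons gives n = 6; the reaction quotient is Q = [Cr³⁺]^2/[Co²⁺]^3 = 7.75 × 10^9.
At 25 °C, E = E° − (0.0592/n) log Q = 0.46 − (0.0592/6)(9.889) = 0.460 − 0.098 = 0.362 V.

0.362 V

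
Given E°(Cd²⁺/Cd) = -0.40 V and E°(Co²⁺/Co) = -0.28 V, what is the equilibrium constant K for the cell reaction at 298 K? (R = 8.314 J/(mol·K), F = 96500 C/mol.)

E°_cell = -0.28 − (-0.40) = 0.12 V, with n = 2 electrons transferred.
At equilibrium E = 0, so the Nernst equation gives ln K = nFE°/RT = (2)(96500)(0.12)/((8.314)(298)) = 9.35.
K = e^9.35 = 1.1 × 10^4.

1.1 × 10^4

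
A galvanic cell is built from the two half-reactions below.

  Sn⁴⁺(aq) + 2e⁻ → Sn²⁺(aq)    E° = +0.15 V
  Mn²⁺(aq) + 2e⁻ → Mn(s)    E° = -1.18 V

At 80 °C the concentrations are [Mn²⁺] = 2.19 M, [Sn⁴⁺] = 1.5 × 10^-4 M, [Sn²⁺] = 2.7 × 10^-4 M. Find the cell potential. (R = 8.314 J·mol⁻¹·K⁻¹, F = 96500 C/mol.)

The Sn⁴⁺/Sn²⁺ couple has the higher reduction potential and acts as the cathode, so E°_cell = +0.15 − (-1.18) = 1.33 V.
Balancing electrons gives n = 2; the reaction quotient is Q = [Mn²⁺]·[Sn²⁺]/[Sn⁴⁺] = 3.94.
E = E° − (RT/nF) ln Q = 1.33 − (8.314×353)/(2×96500) × (1.372) = 1.330 − 0.021 = 1.309 V.

1.31 V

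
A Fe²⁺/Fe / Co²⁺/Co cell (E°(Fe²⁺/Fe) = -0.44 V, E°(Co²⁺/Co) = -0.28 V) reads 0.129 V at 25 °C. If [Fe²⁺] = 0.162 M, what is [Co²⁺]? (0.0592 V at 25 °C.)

From the Nernst equation, log Q = n(E° − E)/0.0592 = 2(0.16 − 0.129)/0.0592 = 1.047, so Q = 11.2.
With Q = [Fe²⁺]/[Co²⁺] and the known concentrations, [Co²⁺] in the denominator gives [Co²⁺] = 0.015 M.

0.015 M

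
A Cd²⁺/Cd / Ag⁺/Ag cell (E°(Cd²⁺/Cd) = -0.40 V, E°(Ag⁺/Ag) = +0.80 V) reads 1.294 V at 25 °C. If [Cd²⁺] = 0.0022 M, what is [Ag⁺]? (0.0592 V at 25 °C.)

From the Nernst equation, log Q = n(E° − E)/0.0592 = 2(1.20 − 1.294)/0.0592 = -3.176, so Q = 6.67 × 10^-4.
With Q = [Cd²⁺]/[Ag⁺]^2 and the known concentrations, [Ag⁺]^2 in the denominator gives [Ag⁺] = 1.8 M.

1.8 M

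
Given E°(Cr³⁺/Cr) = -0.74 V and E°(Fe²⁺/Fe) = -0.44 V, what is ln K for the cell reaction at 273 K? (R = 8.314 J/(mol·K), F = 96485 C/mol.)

E°_cell = -0.44 − (-0.74) = 0.30 V, with n = 6 electrons transferred.
At equilibrium E = 0, so the Nernst equation gives ln K = nFE°/RT = (6)(96485)(0.30)/((8.314)(273)) = 76.52.

ln K = 76.5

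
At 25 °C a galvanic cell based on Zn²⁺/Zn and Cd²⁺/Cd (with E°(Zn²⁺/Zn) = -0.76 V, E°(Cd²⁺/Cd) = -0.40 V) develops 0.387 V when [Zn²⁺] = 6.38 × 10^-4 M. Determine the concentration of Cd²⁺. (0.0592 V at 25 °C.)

0.0052 M

From the Nernst equation, log Q = n(E° − E)/0.0592 = 2(0.36 − 0.387)/0.0592 = -0.912, so Q = 0.122.
With Q = [Zn²⁺]/[Cd²⁺] and the known concentrations, [Cd²⁺] in the denominator gives [Cd²⁺] = 0.0052 M.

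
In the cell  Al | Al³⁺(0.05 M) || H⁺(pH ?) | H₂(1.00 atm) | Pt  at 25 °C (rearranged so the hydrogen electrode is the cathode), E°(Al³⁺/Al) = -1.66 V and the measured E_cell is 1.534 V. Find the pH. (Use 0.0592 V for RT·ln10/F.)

pH = 2.56

E°_cell = 1.66 V and n = 6.
log Q = n(E° − E)/0.0592 = 6×(1.66 − 1.534)/0.0592 = 12.770.
With Q = [Al³⁺]^2·P(H₂)^3 / [H⁺]^6, solving for [H⁺] gives log[H⁺] = -2.562, so pH = 2.56.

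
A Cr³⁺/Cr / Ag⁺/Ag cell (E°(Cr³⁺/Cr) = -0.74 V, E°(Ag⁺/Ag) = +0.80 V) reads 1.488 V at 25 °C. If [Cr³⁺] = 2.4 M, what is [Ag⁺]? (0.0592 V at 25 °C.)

From the Nernst equation, log Q = n(E° − E)/0.0592 = 3(1.54 − 1.488)/0.0592 = 2.635, so Q = 432.
With Q = [Cr³⁺]/[Ag⁺]^3 and the known concentrations, [Ag⁺]^3 in the denominator gives [Ag⁺] = 0.18 M.

0.18 M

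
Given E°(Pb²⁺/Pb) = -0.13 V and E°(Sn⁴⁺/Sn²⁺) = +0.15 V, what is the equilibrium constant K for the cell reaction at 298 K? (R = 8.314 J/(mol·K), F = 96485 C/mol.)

3 × 10^9

E°_cell = +0.15 − (-0.13) = 0.28 V, with n = 2 electrons transferred.
At equilibrium E = 0, so the Nernst equation gives ln K = nFE°/RT = (2)(96485)(0.28)/((8.314)(298)) = 21.81.
K = e^21.81 = 3 × 10^9.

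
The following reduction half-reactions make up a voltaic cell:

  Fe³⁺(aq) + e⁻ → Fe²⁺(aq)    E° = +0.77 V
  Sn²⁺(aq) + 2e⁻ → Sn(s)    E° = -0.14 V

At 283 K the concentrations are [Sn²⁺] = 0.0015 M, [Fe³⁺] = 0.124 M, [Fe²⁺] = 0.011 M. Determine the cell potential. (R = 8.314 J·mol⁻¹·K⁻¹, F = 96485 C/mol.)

1.05 V

The Fe³⁺/Fe²⁺ couple has the higher reduction potential and acts as the cathode, so E°_cell = +0.77 − (-0.14) = 0.91 V.
Balancing electrons gives n = 2; the reaction quotient is Q = [Sn²⁺]·[Fe²⁺]^2/[Fe³⁺]^2 = 1.18 × 10^-5.
E = E° − (RT/nF) ln Q = 0.91 − (8.314×283)/(2×96485) × (-11.347) = 0.910 + 0.138 = 1.048 V.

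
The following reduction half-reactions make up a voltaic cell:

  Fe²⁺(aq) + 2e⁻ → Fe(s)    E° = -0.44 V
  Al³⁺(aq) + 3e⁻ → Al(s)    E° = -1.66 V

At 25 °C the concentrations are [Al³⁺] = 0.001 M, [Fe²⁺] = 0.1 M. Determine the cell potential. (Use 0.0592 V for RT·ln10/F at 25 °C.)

1.25 V

The Fe²⁺/Fe couple has the higher reduction potential and acts as the cathode, so E°_cell = -0.44 − (-1.66) = 1.22 V.
Balancing electrons gives n = 6; the reaction quotient is Q = [Al³⁺]^2/[Fe²⁺]^3 = 0.00100.
At 25 °C, E = E° − (0.0592/n) log Q = 1.22 − (0.0592/6)(-3.000) = 1.220 + 0.030 = 1.250 V.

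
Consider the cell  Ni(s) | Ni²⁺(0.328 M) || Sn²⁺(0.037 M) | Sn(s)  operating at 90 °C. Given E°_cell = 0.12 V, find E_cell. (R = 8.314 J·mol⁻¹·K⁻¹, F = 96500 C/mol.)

Balancing electrons gives n = 2; the reaction quotient is Q = [Ni²⁺]/[Sn²⁺] = 8.86.
E = E° − (RT/nF) ln Q = 0.12 − (8.314×363)/(2×96500) × (2.182) = 0.120 − 0.034 = 0.086 V.

0.086 V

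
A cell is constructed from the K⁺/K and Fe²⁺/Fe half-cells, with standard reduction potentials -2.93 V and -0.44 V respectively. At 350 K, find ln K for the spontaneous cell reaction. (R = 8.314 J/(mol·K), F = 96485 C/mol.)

ln K = 165.1

E°_cell = -0.44 − (-2.93) = 2.49 V, with n = 2 electrons transferred.
At equilibrium E = 0, so the Nernst equation gives ln K = nFE°/RT = (2)(96485)(2.49)/((8.314)(350)) = 165.12.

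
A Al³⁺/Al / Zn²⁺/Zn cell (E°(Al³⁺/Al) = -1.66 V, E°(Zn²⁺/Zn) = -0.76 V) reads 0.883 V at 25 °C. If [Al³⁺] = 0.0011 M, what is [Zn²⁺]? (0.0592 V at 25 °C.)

From the Nernst equation, log Q = n(E° − E)/0.0592 = 6(0.90 − 0.883)/0.0592 = 1.723, so Q = 52.8.
With Q = [Al³⁺]^2/[Zn²⁺]^3 and the known concentrations, [Zn²⁺]^3 in the denominator gives [Zn²⁺] = 0.0028 M.

0.0028 M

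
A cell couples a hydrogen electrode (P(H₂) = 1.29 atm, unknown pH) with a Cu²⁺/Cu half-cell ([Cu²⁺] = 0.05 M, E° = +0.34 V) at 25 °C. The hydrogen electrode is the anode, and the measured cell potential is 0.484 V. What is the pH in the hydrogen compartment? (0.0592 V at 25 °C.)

pH = 3.03

E°_cell = 0.34 V and n = 2.
log Q = n(E° − E)/0.0592 = 2×(0.34 − 0.484)/0.0592 = -4.865.
With Q = [H⁺]^2 / ([Cu²⁺]·P(H₂)), solving for [H⁺] gives log[H⁺] = -3.028, so pH = 3.03.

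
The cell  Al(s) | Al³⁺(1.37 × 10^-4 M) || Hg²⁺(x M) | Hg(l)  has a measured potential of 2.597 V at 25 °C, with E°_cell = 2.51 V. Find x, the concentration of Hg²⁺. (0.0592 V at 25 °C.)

2.3 M

From the Nernst equation, log Q = n(E° − E)/0.0592 = 6(2.51 − 2.597)/0.0592 = -8.818, so Q = 1.52 × 10^-9.
With Q = [Al³⁺]^2/[Hg²⁺]^3 and the known concentrations, [Hg²⁺]^3 in the denominator gives [Hg²⁺] = 2.3 M.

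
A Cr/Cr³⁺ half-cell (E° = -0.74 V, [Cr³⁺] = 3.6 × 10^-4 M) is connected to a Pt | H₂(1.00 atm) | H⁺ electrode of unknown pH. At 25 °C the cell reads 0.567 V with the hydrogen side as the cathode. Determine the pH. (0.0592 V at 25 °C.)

E°_cell = 0.74 V and n = 6.
log Q = n(E° − E)/0.0592 = 6×(0.74 − 0.567)/0.0592 = 17.534.
With Q = [Cr³⁺]^2·P(H₂)^3 / [H⁺]^6, solving for [H⁺] gives log[H⁺] = -4.070, so pH = 4.07.

pH = 4.07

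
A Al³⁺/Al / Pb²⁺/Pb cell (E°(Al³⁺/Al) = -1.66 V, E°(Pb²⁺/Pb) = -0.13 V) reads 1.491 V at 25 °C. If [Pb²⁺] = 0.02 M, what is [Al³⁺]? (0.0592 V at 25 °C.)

From the Nernst equation, log Q = n(E° − E)/0.0592 = 6(1.53 − 1.491)/0.0592 = 3.953, so Q = 8970.
With Q = [Al³⁺]^2/[Pb²⁺]^3 and the known concentrations, [Al³⁺]^2 in the numerator gives [Al³⁺] = 0.27 M.

0.27 M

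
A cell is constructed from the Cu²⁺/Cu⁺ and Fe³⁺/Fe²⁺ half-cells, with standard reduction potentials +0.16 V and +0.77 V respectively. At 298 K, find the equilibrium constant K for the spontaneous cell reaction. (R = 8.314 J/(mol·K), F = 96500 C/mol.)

E°_cell = +0.77 − (+0.16) = 0.61 V, with n = 1 electron transferred.
At equilibrium E = 0, so the Nernst equation gives ln K = nFE°/RT = (1)(96500)(0.61)/((8.314)(298)) = 23.76.
K = e^23.76 = 2.1 × 10^10.

2.1 × 10^10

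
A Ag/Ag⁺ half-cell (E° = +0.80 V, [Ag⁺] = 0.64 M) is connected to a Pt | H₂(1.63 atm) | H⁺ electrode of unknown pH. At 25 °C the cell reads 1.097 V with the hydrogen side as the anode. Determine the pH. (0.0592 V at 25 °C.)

pH = 5.10

E°_cell = 0.80 V and n = 2.
log Q = n(E° − E)/0.0592 = 2×(0.80 − 1.097)/0.0592 = -10.034.
With Q = [H⁺]^2 / ([Ag⁺]^2·P(H₂)), solving for [H⁺] gives log[H⁺] = -5.105, so pH = 5.10.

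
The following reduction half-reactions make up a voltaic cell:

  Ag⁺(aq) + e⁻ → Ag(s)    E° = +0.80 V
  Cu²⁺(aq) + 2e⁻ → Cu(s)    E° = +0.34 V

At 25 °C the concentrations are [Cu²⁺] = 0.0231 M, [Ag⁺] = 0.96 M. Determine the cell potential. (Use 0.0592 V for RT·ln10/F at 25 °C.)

The Ag⁺/Ag couple has the higher reduction potential and acts as the cathode, so E°_cell = +0.80 − (+0.34) = 0.46 V.
Balancing electrons gives n = 2; the reaction quotient is Q = [Cu²⁺]/[Ag⁺]^2 = 0.0251.
At 25 °C, E = E° − (0.0592/n) log Q = 0.46 − (0.0592/2)(-1.601) = 0.460 + 0.047 = 0.507 V.

0.507 V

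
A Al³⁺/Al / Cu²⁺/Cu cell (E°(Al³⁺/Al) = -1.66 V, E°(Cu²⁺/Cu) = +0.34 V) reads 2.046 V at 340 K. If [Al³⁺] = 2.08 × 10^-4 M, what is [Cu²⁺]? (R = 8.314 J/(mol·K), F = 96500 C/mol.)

From the Nernst equation, ln Q = nF(E° − E)/RT = 6×96500×(2.00 − 2.046)/(8.314×340) = -9.422, so Q = 8.09 × 10^-5.
With Q = [Al³⁺]^2/[Cu²⁺]^3 and the known concentrations, [Cu²⁺]^3 in the denominator gives [Cu²⁺] = 0.081 M.

0.081 M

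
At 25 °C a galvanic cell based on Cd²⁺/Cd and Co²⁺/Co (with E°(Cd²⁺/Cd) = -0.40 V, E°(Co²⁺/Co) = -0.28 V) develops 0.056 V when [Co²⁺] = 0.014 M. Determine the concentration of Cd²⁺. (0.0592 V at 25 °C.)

2.0 M

From the Nernst equation, log Q = n(E° − E)/0.0592 = 2(0.12 − 0.056)/0.0592 = 2.162, so Q = 145.
With Q = [Cd²⁺]/[Co²⁺] and the known concentrations, [Cd²⁺] in the numerator gives [Cd²⁺] = 2.0 M.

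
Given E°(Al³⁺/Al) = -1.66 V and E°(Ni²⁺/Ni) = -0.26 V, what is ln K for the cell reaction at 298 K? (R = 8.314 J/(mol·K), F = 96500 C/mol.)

E°_cell = -0.26 − (-1.66) = 1.40 V, with n = 6 electrons transferred.
At equilibrium E = 0, so the Nernst equation gives ln K = nFE°/RT = (6)(96500)(1.40)/((8.314)(298)) = 327.18.

ln K = 327.2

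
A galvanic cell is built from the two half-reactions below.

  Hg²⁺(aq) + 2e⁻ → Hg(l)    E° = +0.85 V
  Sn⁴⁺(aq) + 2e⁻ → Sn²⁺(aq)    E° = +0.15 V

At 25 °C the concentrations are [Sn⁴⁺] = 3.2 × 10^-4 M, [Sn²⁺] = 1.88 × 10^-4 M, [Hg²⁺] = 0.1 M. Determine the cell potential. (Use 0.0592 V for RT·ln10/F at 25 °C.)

0.664 V

The Hg²⁺/Hg couple has the higher reduction potential and acts as the cathode, so E°_cell = +0.85 − (+0.15) = 0.70 V.
Balancing electrons gives n = 2; the reaction quotient is Q = [Sn⁴⁺]/([Sn²⁺]·[Hg²⁺]) = 17.0.
At 25 °C, E = E° − (0.0592/n) log Q = 0.70 − (0.0592/2)(1.231) = 0.700 − 0.036 = 0.664 V.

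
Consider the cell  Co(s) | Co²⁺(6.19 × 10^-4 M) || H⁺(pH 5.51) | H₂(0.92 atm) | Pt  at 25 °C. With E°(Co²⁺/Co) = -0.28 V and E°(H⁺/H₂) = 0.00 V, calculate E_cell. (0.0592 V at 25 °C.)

The hydrogen couple is the cathode, so E°_cell = 0.28 V; n = 2.
[H⁺] = 10^(−5.51) = 3.1 × 10^-6 M, and Q = [Co²⁺]·P(H₂) / [H⁺]^2 = 5.96 × 10^7.
E = E° − (0.0592/2) log Q = 0.28 − (0.0592/2)(7.775) = 0.050 V.

0.050 V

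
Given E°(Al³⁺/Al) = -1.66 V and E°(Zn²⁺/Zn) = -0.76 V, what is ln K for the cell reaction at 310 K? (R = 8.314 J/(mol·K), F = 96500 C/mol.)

E°_cell = -0.76 − (-1.66) = 0.90 V, with n = 6 electrons transferred.
At equilibrium E = 0, so the Nernst equation gives ln K = nFE°/RT = (6)(96500)(0.90)/((8.314)(310)) = 202.19.

ln K = 202.2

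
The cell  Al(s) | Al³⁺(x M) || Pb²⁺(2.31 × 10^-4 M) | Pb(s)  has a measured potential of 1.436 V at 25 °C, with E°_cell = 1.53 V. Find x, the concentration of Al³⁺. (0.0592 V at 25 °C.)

0.2 M

From the Nernst equation, log Q = n(E° − E)/0.0592 = 6(1.53 − 1.436)/0.0592 = 9.527, so Q = 3.37 × 10^9.
With Q = [Al³⁺]^2/[Pb²⁺]^3 and the known concentrations, [Al³⁺]^2 in the numerator gives [Al³⁺] = 0.2 M.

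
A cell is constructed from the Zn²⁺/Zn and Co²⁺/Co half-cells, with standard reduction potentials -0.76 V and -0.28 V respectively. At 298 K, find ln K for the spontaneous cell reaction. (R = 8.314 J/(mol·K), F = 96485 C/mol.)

ln K = 37.4

E°_cell = -0.28 − (-0.76) = 0.48 V, with n = 2 electrons transferred.
At equilibrium E = 0, so the Nernst equation gives ln K = nFE°/RT = (2)(96485)(0.48)/((8.314)(298)) = 37.39.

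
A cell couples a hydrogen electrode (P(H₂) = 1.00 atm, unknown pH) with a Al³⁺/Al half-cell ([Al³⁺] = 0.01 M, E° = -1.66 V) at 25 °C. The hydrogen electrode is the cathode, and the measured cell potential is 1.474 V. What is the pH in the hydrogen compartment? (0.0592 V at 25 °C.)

E°_cell = 1.66 V and n = 6.
log Q = n(E° − E)/0.0592 = 6×(1.66 − 1.474)/0.0592 = 18.851.
With Q = [Al³⁺]^2·P(H₂)^3 / [H⁺]^6, solving for [H⁺] gives log[H⁺] = -3.809, so pH = 3.81.

pH = 3.81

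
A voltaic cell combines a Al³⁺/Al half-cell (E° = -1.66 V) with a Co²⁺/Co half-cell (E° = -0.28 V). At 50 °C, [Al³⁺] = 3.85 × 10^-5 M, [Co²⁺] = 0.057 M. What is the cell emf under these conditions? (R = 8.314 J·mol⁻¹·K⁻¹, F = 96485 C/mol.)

1.43 V

The Co²⁺/Co couple has the higher reduction potential and acts as the cathode, so E°_cell = -0.28 − (-1.66) = 1.38 V.
Balancing electrons gives n = 6; the reaction quotient is Q = [Al³⁺]^2/[Co²⁺]^3 = 8 × 10^-6.
E = E° − (RT/nF) ln Q = 1.38 − (8.314×323)/(6×96485) × (-11.736) = 1.380 + 0.054 = 1.434 V.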